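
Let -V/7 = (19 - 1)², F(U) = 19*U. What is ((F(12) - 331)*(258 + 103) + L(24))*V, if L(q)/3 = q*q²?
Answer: -9727452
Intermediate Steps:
L(q) = 3*q³ (L(q) = 3*(q*q²) = 3*q³)
V = -2268 (V = -7*(19 - 1)² = -7*18² = -7*324 = -2268)
((F(12) - 331)*(258 + 103) + L(24))*V = ((19*12 - 331)*(258 + 103) + 3*24³)*(-2268) = ((228 - 331)*361 + 3*13824)*(-2268) = (-103*361 + 41472)*(-2268) = (-37183 + 41472)*(-2268) = 4289*(-2268) = -9727452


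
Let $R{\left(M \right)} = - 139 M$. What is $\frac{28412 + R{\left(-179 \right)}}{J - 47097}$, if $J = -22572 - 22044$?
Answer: $- \frac{53293}{91713} \approx -0.58108$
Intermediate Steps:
$J = -44616$ ($J = -22572 - 22044 = -44616$)
$\frac{28412 + R{\left(-179 \right)}}{J - 47097} = \frac{28412 - -24881}{-44616 - 47097} = \frac{28412 + 24881}{-91713} = 53293 \left(- \frac{1}{91713}\right) = - \frac{53293}{91713}$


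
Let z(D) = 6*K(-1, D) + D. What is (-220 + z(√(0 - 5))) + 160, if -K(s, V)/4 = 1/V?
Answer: -60 + 29*I*√5/5 ≈ -60.0 + 12.969*I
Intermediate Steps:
K(s, V) = -4/V
z(D) = D - 24/D (z(D) = 6*(-4/D) + D = -24/D + D = D - 24/D)
(-220 + z(√(0 - 5))) + 160 = (-220 + (√(0 - 5) - 24/√(0 - 5))) + 160 = (-220 + (√(-5) - 24*(-I*√5/5))) + 160 = (-220 + (I*√5 - 24*(-I*√5/5))) + 160 = (-220 + (I*√5 - (-24)*I*√5/5)) + 160 = (-220 + (I*√5 + 24*I*√5/5)) + 160 = (-220 + 29*I*√5/5) + 160 = -60 + 29*I*√5/5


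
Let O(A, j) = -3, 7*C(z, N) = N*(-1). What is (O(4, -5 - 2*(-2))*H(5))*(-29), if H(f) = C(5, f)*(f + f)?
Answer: -4350/7 ≈ -621.43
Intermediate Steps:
C(z, N) = -N/7 (C(z, N) = (N*(-1))/7 = (-N)/7 = -N/7)
H(f) = -2*f²/7 (H(f) = (-f/7)*(f + f) = (-f/7)*(2*f) = -2*f²/7)
(O(4, -5 - 2*(-2))*H(5))*(-29) = -(-6)*5²/7*(-29) = -(-6)*25/7*(-29) = -3*(-50/7)*(-29) = (150/7)*(-29) = -4350/7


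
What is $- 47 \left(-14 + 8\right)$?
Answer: $282$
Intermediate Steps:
$- 47 \left(-14 + 8\right) = \left(-47\right) \left(-6\right) = 282$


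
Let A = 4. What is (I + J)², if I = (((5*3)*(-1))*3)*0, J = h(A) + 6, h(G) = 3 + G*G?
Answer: 625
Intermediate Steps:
h(G) = 3 + G²
J = 25 (J = (3 + 4²) + 6 = (3 + 16) + 6 = 19 + 6 = 25)
I = 0 (I = ((15*(-1))*3)*0 = -15*3*0 = -45*0 = 0)
(I + J)² = (0 + 25)² = 25² = 625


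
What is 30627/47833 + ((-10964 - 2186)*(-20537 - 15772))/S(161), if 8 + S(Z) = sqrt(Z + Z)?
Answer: 30451340544361/2056819 + 79577225*sqrt(322)/43 ≈ 4.8014e+7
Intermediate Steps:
S(Z) = -8 + sqrt(2)*sqrt(Z) (S(Z) = -8 + sqrt(Z + Z) = -8 + sqrt(2*Z) = -8 + sqrt(2)*sqrt(Z))
30627/47833 + ((-10964 - 2186)*(-20537 - 15772))/S(161) = 30627/47833 + ((-10964 - 2186)*(-20537 - 15772))/(-8 + sqrt(2)*sqrt(161)) = 30627*(1/47833) + (-13150*(-36309))/(-8 + sqrt(322)) = 30627/47833 + 477463350/(-8 + sqrt(322))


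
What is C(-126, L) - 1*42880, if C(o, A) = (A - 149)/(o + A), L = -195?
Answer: -13764136/321 ≈ -42879.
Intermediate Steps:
C(o, A) = (-149 + A)/(A + o)
C(-126, L) - 1*42880 = (-149 - 195)/(-195 - 126) - 1*42880 = -344/(-321) - 42880 = -1/321*(-344) - 42880 = 344/321 - 42880 = -13764136/321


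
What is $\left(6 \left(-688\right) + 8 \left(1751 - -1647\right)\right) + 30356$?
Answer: $53412$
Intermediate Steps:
$\left(6 \left(-688\right) + 8 \left(1751 - -1647\right)\right) + 30356 = \left(-4128 + 8 \left(1751 + 1647\right)\right) + 30356 = \left(-4128 + 8 \cdot 3398\right) + 30356 = \left(-4128 + 27184\right) + 30356 = 23056 + 30356 = 53412$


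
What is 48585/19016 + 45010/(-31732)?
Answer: 171447265/150853928 ≈ 1.1365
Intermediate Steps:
48585/19016 + 45010/(-31732) = 48585*(1/19016) + 45010*(-1/31732) = 48585/19016 - 22505/15866 = 171447265/150853928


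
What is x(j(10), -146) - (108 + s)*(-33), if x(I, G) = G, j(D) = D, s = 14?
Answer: 3880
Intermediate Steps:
x(j(10), -146) - (108 + s)*(-33) = -146 - (108 + 14)*(-33) = -146 - 122*(-33) = -146 - 1*(-4026) = -146 + 4026 = 3880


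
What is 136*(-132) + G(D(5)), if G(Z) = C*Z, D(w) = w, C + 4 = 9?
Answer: -17927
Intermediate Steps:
C = 5 (C = -4 + 9 = 5)
G(Z) = 5*Z
136*(-132) + G(D(5)) = 136*(-132) + 5*5 = -17952 + 25 = -17927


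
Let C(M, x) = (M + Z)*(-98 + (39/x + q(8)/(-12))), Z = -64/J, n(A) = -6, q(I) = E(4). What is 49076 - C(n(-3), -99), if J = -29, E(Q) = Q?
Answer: 1412344/29 ≈ 48702.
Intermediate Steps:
q(I) = 4
Z = 64/29 (Z = -64/(-29) = -64*(-1/29) = 64/29 ≈ 2.2069)
C(M, x) = (-295/3 + 39/x)*(64/29 + M) (C(M, x) = (M + 64/29)*(-98 + (39/x + 4/(-12))) = (64/29 + M)*(-98 + (39/x + 4*(-1/12))) = (64/29 + M)*(-98 + (39/x - ⅓)) = (64/29 + M)*(-98 + (-⅓ + 39/x)) = (64/29 + M)*(-295/3 + 39/x) = (-295/3 + 39/x)*(64/29 + M))
49076 - C(n(-3), -99) = 49076 - (7488 + 3393*(-6) - 295*(-99)*(64 + 29*(-6)))/(87*(-99)) = 49076 - (-1)*(7488 - 20358 - 295*(-99)*(64 - 174))/(87*99) = 49076 - (-1)*(7488 - 20358 - 295*(-99)*(-110))/(87*99) = 49076 - (-1)*(7488 - 20358 - 3212550)/(87*99) = 49076 - (-1)*(-3225420)/(87*99) = 49076 - 1*10860/29 = 49076 - 10860/29 = 1412344/29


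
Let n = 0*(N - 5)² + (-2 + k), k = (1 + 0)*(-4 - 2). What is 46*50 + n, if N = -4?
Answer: 2292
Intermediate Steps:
k = -6 (k = 1*(-6) = -6)
n = -8 (n = 0*(-4 - 5)² + (-2 - 6) = 0*(-9)² - 8 = 0*81 - 8 = 0 - 8 = -8)
46*50 + n = 46*50 - 8 = 2300 - 8 = 2292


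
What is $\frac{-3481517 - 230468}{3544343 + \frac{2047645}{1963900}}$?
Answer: $- \frac{1457993468300}{1392147453069} \approx -1.0473$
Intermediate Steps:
$\frac{-3481517 - 230468}{3544343 + \frac{2047645}{1963900}} = - \frac{3711985}{3544343 + 2047645 \cdot \frac{1}{1963900}} = - \frac{3711985}{3544343 + \frac{409529}{392780}} = - \frac{3711985}{\frac{1392147453069}{392780}} = \left(-3711985\right) \frac{392780}{1392147453069} = - \frac{1457993468300}{1392147453069}$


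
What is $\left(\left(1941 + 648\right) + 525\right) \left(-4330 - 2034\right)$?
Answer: $-19817496$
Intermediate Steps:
$\left(\left(1941 + 648\right) + 525\right) \left(-4330 - 2034\right) = \left(2589 + 525\right) \left(-6364\right) = 3114 \left(-6364\right) = -19817496$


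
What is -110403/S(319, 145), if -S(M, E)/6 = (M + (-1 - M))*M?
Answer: -1269/22 ≈ -57.682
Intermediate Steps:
S(M, E) = 6*M (S(M, E) = -6*(M + (-1 - M))*M = -(-6)*M = 6*M)
-110403/S(319, 145) = -110403/(6*319) = -110403/1914 = -110403*1/1914 = -1269/22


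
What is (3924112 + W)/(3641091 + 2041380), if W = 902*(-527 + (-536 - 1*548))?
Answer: 2470990/5682471 ≈ 0.43484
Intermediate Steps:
W = -1453122 (W = 902*(-527 + (-536 - 548)) = 902*(-527 - 1084) = 902*(-1611) = -1453122)
(3924112 + W)/(3641091 + 2041380) = (3924112 - 1453122)/(3641091 + 2041380) = 2470990/5682471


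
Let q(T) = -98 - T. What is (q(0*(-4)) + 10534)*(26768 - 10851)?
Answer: 166109812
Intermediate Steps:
(q(0*(-4)) + 10534)*(26768 - 10851) = ((-98 - 0*(-4)) + 10534)*(26768 - 10851) = ((-98 - 1*0) + 10534)*15917 = ((-98 + 0) + 10534)*15917 = (-98 + 10534)*15917 = 10436*15917 = 166109812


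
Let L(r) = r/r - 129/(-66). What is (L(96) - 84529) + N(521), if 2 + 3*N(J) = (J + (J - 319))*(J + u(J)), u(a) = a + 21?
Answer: 11329315/66 ≈ 1.7166e+5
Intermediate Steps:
u(a) = 21 + a
L(r) = 65/22 (L(r) = 1 - 129*(-1/66) = 1 + 43/22 = 65/22)
N(J) = -2/3 + (-319 + 2*J)*(21 + 2*J)/3 (N(J) = -2/3 + ((J + (J - 319))*(J + (21 + J)))/3 = -2/3 + ((J + (-319 + J))*(21 + 2*J))/3 = -2/3 + ((-319 + 2*J)*(21 + 2*J))/3 = -2/3 + (-319 + 2*J)*(21 + 2*J)/3)
(L(96) - 84529) + N(521) = (65/22 - 84529) + (-6701/3 - 596/3*521 + (4/3)*521**2) = -1859573/22 + (-6701/3 - 310516/3 + (4/3)*271441) = -1859573/22 + (-6701/3 - 310516/3 + 1085764/3) = -1859573/22 + 768547/3 = 11329315/66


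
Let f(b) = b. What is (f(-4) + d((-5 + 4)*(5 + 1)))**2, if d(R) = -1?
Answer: 25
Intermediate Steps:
(f(-4) + d((-5 + 4)*(5 + 1)))**2 = (-4 - 1)**2 = (-5)**2 = 25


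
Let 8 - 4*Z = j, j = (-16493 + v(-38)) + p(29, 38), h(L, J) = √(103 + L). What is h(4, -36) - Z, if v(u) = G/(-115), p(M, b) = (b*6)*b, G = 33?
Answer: -225322/115 + √107 ≈ -1949.0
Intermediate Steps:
p(M, b) = 6*b² (p(M, b) = (6*b)*b = 6*b²)
v(u) = -33/115 (v(u) = 33/(-115) = 33*(-1/115) = -33/115)
j = -900368/115 (j = (-16493 - 33/115) + 6*38² = -1896728/115 + 6*1444 = -1896728/115 + 8664 = -900368/115 ≈ -7829.3)
Z = 225322/115 (Z = 2 - ¼*(-900368/115) = 2 + 225092/115 = 225322/115 ≈ 1959.3)
h(4, -36) - Z = √(103 + 4) - 1*225322/115 = √107 - 225322/115 = -225322/115 + √107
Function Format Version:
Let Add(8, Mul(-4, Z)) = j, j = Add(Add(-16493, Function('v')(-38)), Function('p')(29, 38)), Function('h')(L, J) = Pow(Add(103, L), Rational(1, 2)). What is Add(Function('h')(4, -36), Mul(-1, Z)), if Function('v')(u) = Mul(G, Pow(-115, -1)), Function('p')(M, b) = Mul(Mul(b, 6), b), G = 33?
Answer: Add(Rational(-225322, 115), Pow(107, Rational(1, 2))) ≈ -1949.0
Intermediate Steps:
Function('p')(M, b) = Mul(6, Pow(b, 2)) (Function('p')(M, b) = Mul(Mul(6, b), b) = Mul(6, Pow(b, 2)))
Function('v')(u) = Rational(-33, 115) (Function('v')(u) = Mul(33, Pow(-115, -1)) = Mul(33, Rational(-1, 115)) = Rational(-33, 115))
j = Rational(-900368, 115) (j = Add(Add(-16493, Rational(-33, 115)), Mul(6, Pow(38, 2))) = Add(Rational(-1896728, 115), Mul(6, 1444)) = Add(Rational(-1896728, 115), 8664) = Rational(-900368, 115) ≈ -7829.3)
Z = Rational(225322, 115) (Z = Add(2, Mul(Rational(-1, 4), Rational(-900368, 115))) = Add(2, Rational(225092, 115)) = Rational(225322, 115) ≈ 1959.3)
Add(Function('h')(4, -36), Mul(-1, Z)) = Add(Pow(Add(103, 4), Rational(1, 2)), Mul(-1, Rational(225322, 115))) = Add(Pow(107, Rational(1, 2)), Rational(-225322, 115)) = Add(Rational(-225322, 115), Pow(107, Rational(1, 2)))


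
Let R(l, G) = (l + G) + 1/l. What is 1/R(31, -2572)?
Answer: -31/78770 ≈ -0.00039355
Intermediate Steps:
R(l, G) = G + l + 1/l (R(l, G) = (G + l) + 1/l = G + l + 1/l)
1/R(31, -2572) = 1/(-2572 + 31 + 1/31) = 1/(-78770/31) = -31/78770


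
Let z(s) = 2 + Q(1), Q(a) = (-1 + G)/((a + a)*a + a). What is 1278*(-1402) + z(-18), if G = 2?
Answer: -5375261/3 ≈ -1.7918e+6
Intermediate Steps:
Q(a) = 1/(a + 2*a²) (Q(a) = (-1 + 2)/((a + a)*a + a) = 1/((2*a)*a + a) = 1/(2*a² + a) = 1/(a + 2*a²))
z(s) = 7/3 (z(s) = 2 + 1/(1*(1 + 2*1)) = 2 + 1/(1 + 2) = 2 + 1/3 = 2 + 1*(⅓) = 2 + ⅓ = 7/3)
1278*(-1402) + z(-18) = 1278*(-1402) + 7/3 = -1791756 + 7/3 = -5375261/3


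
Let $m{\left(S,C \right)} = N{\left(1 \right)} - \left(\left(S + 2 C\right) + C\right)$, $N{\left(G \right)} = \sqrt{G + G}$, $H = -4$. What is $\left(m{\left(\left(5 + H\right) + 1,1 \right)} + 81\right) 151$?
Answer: $11476 + 151 \sqrt{2} \approx 11690.0$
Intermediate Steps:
$N{\left(G \right)} = \sqrt{2} \sqrt{G}$ ($N{\left(G \right)} = \sqrt{2 G} = \sqrt{2} \sqrt{G}$)
$m{\left(S,C \right)} = \sqrt{2} - S - 3 C$ ($m{\left(S,C \right)} = \sqrt{2} \sqrt{1} - \left(\left(S + 2 C\right) + C\right) = \sqrt{2} \cdot 1 - \left(S + 3 C\right) = \sqrt{2} - \left(S + 3 C\right) = \sqrt{2} - S - 3 C$)
$\left(m{\left(\left(5 + H\right) + 1,1 \right)} + 81\right) 151 = \left(\left(\sqrt{2} - \left(\left(5 - 4\right) + 1\right) - 3\right) + 81\right) 151 = \left(\left(\sqrt{2} - \left(1 + 1\right) - 3\right) + 81\right) 151 = \left(\left(\sqrt{2} - 2 - 3\right) + 81\right) 151 = \left(\left(-5 + \sqrt{2}\right) + 81\right) 151 = \left(76 + \sqrt{2}\right) 151 = 11476 + 151 \sqrt{2}$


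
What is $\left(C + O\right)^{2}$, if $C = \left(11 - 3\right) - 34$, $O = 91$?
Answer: $4225$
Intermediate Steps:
$C = -26$ ($C = 8 - 34 = -26$)
$\left(C + O\right)^{2} = \left(-26 + 91\right)^{2} = 65^{2} = 4225$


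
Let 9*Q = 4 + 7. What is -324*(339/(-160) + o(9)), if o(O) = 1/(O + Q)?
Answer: 602397/920 ≈ 654.78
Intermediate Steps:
Q = 11/9 (Q = (4 + 7)/9 = (1/9)*11 = 11/9 ≈ 1.2222)
o(O) = 1/(11/9 + O) (o(O) = 1/(O + 11/9) = 1/(11/9 + O))
-324*(339/(-160) + o(9)) = -324*(339/(-160) + 9/(11 + 9*9)) = -324*(339*(-1/160) + 9/(11 + 81)) = -324*(-339/160 + 9/92) = -324*(-7437/3680) = 602397/920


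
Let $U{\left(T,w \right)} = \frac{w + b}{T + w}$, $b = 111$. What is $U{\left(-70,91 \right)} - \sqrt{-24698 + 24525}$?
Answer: $\frac{202}{21} - i \sqrt{173} \approx 9.619 - 13.153 i$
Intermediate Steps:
$U{\left(T,w \right)} = \frac{111 + w}{T + w}$ ($U{\left(T,w \right)} = \frac{w + 111}{T + w} = \frac{111 + w}{T + w}$)
$U{\left(-70,91 \right)} - \sqrt{-24698 + 24525} = \frac{111 + 91}{-70 + 91} - \sqrt{-24698 + 24525} = \frac{1}{21} \cdot 202 - \sqrt{-173} = \frac{1}{21} \cdot 202 - i \sqrt{173} = \frac{202}{21} - i \sqrt{173}$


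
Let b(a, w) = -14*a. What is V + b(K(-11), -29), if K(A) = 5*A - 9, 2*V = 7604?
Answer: 4698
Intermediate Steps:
V = 3802 (V = (1/2)*7604 = 3802)
K(A) = -9 + 5*A
V + b(K(-11), -29) = 3802 - 14*(-9 + 5*(-11)) = 3802 - 14*(-9 - 55) = 3802 - 14*(-64) = 3802 + 896 = 4698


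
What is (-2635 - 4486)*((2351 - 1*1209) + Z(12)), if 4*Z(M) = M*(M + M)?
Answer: -8644894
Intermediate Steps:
Z(M) = M**2/2 (Z(M) = (M*(M + M))/4 = (M*(2*M))/4 = (2*M**2)/4 = M**2/2)
(-2635 - 4486)*((2351 - 1*1209) + Z(12)) = (-2635 - 4486)*((2351 - 1*1209) + (1/2)*12**2) = -7121*((2351 - 1209) + (1/2)*144) = -7121*(1142 + 72) = -7121*1214 = -8644894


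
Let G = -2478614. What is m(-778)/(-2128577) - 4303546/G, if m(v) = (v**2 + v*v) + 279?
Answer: 279963941272/239814579649 ≈ 1.1674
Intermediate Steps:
m(v) = 279 + 2*v**2 (m(v) = (v**2 + v**2) + 279 = 2*v**2 + 279 = 279 + 2*v**2)
m(-778)/(-2128577) - 4303546/G = (279 + 2*(-778)**2)/(-2128577) - 4303546/(-2478614) = (279 + 2*605284)*(-1/2128577) - 4303546*(-1/2478614) = (279 + 1210568)*(-1/2128577) + 2151773/1239307 = 1210847*(-1/2128577) + 2151773/1239307 = -110077/193507 + 2151773/1239307 = 279963941272/239814579649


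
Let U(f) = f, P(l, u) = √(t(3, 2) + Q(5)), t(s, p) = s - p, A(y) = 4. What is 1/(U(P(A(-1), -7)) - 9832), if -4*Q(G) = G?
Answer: -39328/386672897 - 2*I/386672897 ≈ -0.00010171 - 5.1723e-9*I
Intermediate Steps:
Q(G) = -G/4
P(l, u) = I/2 (P(l, u) = √((3 - 1*2) - ¼*5) = √((3 - 2) - 5/4) = √(1 - 5/4) = √(-¼) = I/2)
1/(U(P(A(-1), -7)) - 9832) = 1/(I/2 - 9832) = 1/(-9832 + I/2) = 4*(-9832 - I/2)/386672897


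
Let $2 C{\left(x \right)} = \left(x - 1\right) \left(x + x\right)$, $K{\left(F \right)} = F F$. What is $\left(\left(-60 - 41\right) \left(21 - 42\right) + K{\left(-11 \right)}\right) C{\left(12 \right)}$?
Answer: $295944$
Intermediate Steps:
$K{\left(F \right)} = F^{2}$
$C{\left(x \right)} = x \left(-1 + x\right)$ ($C{\left(x \right)} = \frac{\left(x - 1\right) \left(x + x\right)}{2} = \frac{\left(-1 + x\right) 2 x}{2} = \frac{2 x \left(-1 + x\right)}{2} = x \left(-1 + x\right)$)
$\left(\left(-60 - 41\right) \left(21 - 42\right) + K{\left(-11 \right)}\right) C{\left(12 \right)} = \left(\left(-60 - 41\right) \left(21 - 42\right) + \left(-11\right)^{2}\right) 12 \left(-1 + 12\right) = \left(\left(-101\right) \left(-21\right) + 121\right) 12 \cdot 11 = \left(2121 + 121\right) 132 = 2242 \cdot 132 = 295944$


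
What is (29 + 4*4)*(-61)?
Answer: -2745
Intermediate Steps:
(29 + 4*4)*(-61) = (29 + 16)*(-61) = 45*(-61) = -2745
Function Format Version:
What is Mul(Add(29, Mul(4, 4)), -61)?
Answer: -2745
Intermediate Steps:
Mul(Add(29, Mul(4, 4)), -61) = Mul(Add(29, 16), -61) = Mul(45, -61) = -2745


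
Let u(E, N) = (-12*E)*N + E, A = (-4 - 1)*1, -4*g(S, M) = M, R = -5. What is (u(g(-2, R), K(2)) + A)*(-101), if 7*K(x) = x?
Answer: 22725/28 ≈ 811.61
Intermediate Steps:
K(x) = x/7
g(S, M) = -M/4
A = -5 (A = -5*1 = -5)
u(E, N) = E - 12*E*N (u(E, N) = -12*E*N + E = E - 12*E*N)
(u(g(-2, R), K(2)) + A)*(-101) = ((-¼*(-5))*(1 - 12*2/7) - 5)*(-101) = (5*(1 - 12*2/7)/4 - 5)*(-101) = (5*(1 - 24/7)/4 - 5)*(-101) = ((5/4)*(-17/7) - 5)*(-101) = (-85/28 - 5)*(-101) = -225/28*(-101) = 22725/28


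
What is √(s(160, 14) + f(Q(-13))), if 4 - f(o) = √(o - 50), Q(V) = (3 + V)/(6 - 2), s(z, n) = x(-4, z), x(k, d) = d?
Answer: √(656 - 2*I*√210)/2 ≈ 12.809 - 0.28283*I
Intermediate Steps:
s(z, n) = z
Q(V) = ¾ + V/4 (Q(V) = (3 + V)/4 = (3 + V)*(¼) = ¾ + V/4)
f(o) = 4 - √(-50 + o) (f(o) = 4 - √(o - 50) = 4 - √(-50 + o))
√(s(160, 14) + f(Q(-13))) = √(160 + (4 - √(-50 + (¾ + (¼)*(-13))))) = √(160 + (4 - √(-50 + (¾ - 13/4)))) = √(160 + (4 - √(-50 - 5/2))) = √(160 + (4 - √(-105/2))) = √(160 + (4 - I*√210/2)) = √(164 - I*√210/2)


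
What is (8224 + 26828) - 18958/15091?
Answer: 528950774/15091 ≈ 35051.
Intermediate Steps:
(8224 + 26828) - 18958/15091 = 35052 - 18958*1/15091 = 35052 - 18958/15091 = 528950774/15091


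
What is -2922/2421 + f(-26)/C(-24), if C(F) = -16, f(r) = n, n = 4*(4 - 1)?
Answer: -6317/3228 ≈ -1.9569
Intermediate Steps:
n = 12 (n = 4*3 = 12)
f(r) = 12
-2922/2421 + f(-26)/C(-24) = -2922/2421 + 12/(-16) = -2922*1/2421 + 12*(-1/16) = -974/807 - 3/4 = -6317/3228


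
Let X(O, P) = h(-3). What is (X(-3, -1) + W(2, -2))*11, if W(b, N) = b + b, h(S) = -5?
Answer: -11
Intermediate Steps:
X(O, P) = -5
W(b, N) = 2*b
(X(-3, -1) + W(2, -2))*11 = (-5 + 2*2)*11 = (-5 + 4)*11 = -1*11 = -11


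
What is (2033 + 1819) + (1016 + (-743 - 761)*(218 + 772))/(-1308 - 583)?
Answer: 8772076/1891 ≈ 4638.9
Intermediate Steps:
(2033 + 1819) + (1016 + (-743 - 761)*(218 + 772))/(-1308 - 583) = 3852 + (1016 - 1504*990)/(-1891) = 3852 + (1016 - 1488960)*(-1/1891) = 3852 - 1487944*(-1/1891) = 3852 + 1487944/1891 = 8772076/1891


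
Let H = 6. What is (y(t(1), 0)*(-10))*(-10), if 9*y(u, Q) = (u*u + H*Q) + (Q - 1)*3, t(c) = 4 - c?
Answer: 200/3 ≈ 66.667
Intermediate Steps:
y(u, Q) = -⅓ + Q + u²/9 (y(u, Q) = ((u*u + 6*Q) + (Q - 1)*3)/9 = ((u² + 6*Q) + (-1 + Q)*3)/9 = ((u² + 6*Q) + (-3 + 3*Q))/9 = (-3 + u² + 9*Q)/9 = -⅓ + Q + u²/9)
(y(t(1), 0)*(-10))*(-10) = ((-⅓ + 0 + (4 - 1*1)²/9)*(-10))*(-10) = ((-⅓ + 0 + (4 - 1)²/9)*(-10))*(-10) = ((-⅓ + 0 + (⅑)*3²)*(-10))*(-10) = ((-⅓ + 0 + (⅑)*9)*(-10))*(-10) = ((-⅓ + 0 + 1)*(-10))*(-10) = ((⅔)*(-10))*(-10) = -20/3*(-10) = 200/3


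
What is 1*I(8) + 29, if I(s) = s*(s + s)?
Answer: 157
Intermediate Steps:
I(s) = 2*s² (I(s) = s*(2*s) = 2*s²)
1*I(8) + 29 = 1*(2*8²) + 29 = 1*(2*64) + 29 = 1*128 + 29 = 128 + 29 = 157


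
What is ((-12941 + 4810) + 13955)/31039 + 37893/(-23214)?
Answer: -346987497/240179782 ≈ -1.4447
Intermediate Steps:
((-12941 + 4810) + 13955)/31039 + 37893/(-23214) = (-8131 + 13955)*(1/31039) + 37893*(-1/23214) = 5824*(1/31039) - 12631/7738 = 5824/31039 - 12631/7738 = -346987497/240179782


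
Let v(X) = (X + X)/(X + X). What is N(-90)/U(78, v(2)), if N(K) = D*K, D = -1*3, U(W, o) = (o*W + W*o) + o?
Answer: 270/157 ≈ 1.7197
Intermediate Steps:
v(X) = 1 (v(X) = (2*X)/((2*X)) = (2*X)*(1/(2*X)) = 1)
U(W, o) = o + 2*W*o (U(W, o) = (W*o + W*o) + o = 2*W*o + o = o + 2*W*o)
D = -3
N(K) = -3*K
N(-90)/U(78, v(2)) = (-3*(-90))/((1*(1 + 2*78))) = 270/((1*(1 + 156))) = 270/((1*157)) = 270/157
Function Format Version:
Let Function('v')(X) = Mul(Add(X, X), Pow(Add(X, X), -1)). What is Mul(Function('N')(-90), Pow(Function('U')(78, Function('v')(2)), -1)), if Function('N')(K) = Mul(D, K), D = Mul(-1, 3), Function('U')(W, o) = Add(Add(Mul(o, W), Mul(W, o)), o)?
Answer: Rational(270, 157) ≈ 1.7197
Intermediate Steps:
Function('v')(X) = 1 (Function('v')(X) = Mul(Mul(2, X), Pow(Mul(2, X), -1)) = Mul(Mul(2, X), Mul(Rational(1, 2), Pow(X, -1))) = 1)
Function('U')(W, o) = Add(o, Mul(2, W, o)) (Function('U')(W, o) = Add(Add(Mul(W, o), Mul(W, o)), o) = Add(Mul(2, W, o), o) = Add(o, Mul(2, W, o)))
D = -3
Function('N')(K) = Mul(-3, K)
Mul(Function('N')(-90), Pow(Function('U')(78, Function('v')(2)), -1)) = Mul(Mul(-3, -90), Pow(Mul(1, Add(1, Mul(2, 78))), -1)) = Mul(270, Pow(Mul(1, Add(1, 156)), -1)) = Mul(270, Pow(Mul(1, 157), -1)) = Mul(270, Pow(157, -1)) = Mul(270, Rational(1, 157)) = Rational(270, 157)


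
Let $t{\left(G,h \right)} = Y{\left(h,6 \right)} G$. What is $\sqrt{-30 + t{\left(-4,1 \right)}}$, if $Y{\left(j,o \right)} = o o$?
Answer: $i \sqrt{174} \approx 13.191 i$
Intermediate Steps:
$Y{\left(j,o \right)} = o^{2}$
$t{\left(G,h \right)} = 36 G$ ($t{\left(G,h \right)} = 6^{2} G = 36 G$)
$\sqrt{-30 + t{\left(-4,1 \right)}} = \sqrt{-30 + 36 \left(-4\right)} = \sqrt{-30 - 144} = \sqrt{-174} = i \sqrt{174}$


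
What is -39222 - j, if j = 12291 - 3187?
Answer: -48326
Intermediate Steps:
j = 9104
-39222 - j = -39222 - 1*9104 = -39222 - 9104 = -48326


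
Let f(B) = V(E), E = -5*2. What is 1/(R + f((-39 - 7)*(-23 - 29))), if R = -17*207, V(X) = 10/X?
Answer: -1/3520 ≈ -0.00028409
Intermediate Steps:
E = -10
f(B) = -1 (f(B) = 10/(-10) = 10*(-⅒) = -1)
R = -3519
1/(R + f((-39 - 7)*(-23 - 29))) = 1/(-3519 - 1) = 1/(-3520) = -1/3520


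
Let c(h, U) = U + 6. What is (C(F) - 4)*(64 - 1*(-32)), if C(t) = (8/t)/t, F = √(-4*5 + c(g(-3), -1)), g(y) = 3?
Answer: -2176/5 ≈ -435.20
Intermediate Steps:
c(h, U) = 6 + U
F = I*√15 (F = √(-4*5 + (6 - 1)) = √(-20 + 5) = √(-15) = I*√15 ≈ 3.873*I)
C(t) = 8/t²
(C(F) - 4)*(64 - 1*(-32)) = (8/(I*√15)² - 4)*(64 - 1*(-32)) = (8*(-1/15) - 4)*(64 + 32) = (-8/15 - 4)*96 = -68/15*96 = -2176/5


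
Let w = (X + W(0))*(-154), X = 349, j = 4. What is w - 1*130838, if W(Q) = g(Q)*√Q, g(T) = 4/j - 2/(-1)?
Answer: -184584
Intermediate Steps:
g(T) = 3 (g(T) = 4/4 - 2/(-1) = 4*(¼) - 2*(-1) = 1 + 2 = 3)
W(Q) = 3*√Q
w = -53746 (w = (349 + 3*√0)*(-154) = (349 + 3*0)*(-154) = (349 + 0)*(-154) = 349*(-154) = -53746)
w - 1*130838 = -53746 - 1*130838 = -53746 - 130838 = -184584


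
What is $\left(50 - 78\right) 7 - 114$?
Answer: $-310$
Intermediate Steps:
$\left(50 - 78\right) 7 - 114 = \left(-28\right) 7 - 114 = -196 - 114 = -310$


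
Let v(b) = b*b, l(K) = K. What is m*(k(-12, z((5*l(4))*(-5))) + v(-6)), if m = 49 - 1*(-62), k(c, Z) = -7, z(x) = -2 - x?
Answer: 3219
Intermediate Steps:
v(b) = b²
m = 111 (m = 49 + 62 = 111)
m*(k(-12, z((5*l(4))*(-5))) + v(-6)) = 111*(-7 + (-6)²) = 111*(-7 + 36) = 111*29 = 3219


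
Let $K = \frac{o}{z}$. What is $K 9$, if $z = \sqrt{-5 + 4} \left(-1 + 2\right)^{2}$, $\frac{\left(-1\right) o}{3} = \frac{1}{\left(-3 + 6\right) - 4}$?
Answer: $- 27 i \approx - 27.0 i$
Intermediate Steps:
$o = 3$ ($o = - \frac{3}{\left(-3 + 6\right) - 4} = - \frac{3}{3 - 4} = - \frac{3}{-1} = \left(-3\right) \left(-1\right) = 3$)
$z = i$ ($z = \sqrt{-1} \cdot 1^{2} = i 1 = i \approx 1.0 i$)
$K = - 3 i$ ($K = \frac{3}{i} = 3 \left(- i\right) = - 3 i \approx - 3.0 i$)
$K 9 = - 3 i 9 = - 27 i$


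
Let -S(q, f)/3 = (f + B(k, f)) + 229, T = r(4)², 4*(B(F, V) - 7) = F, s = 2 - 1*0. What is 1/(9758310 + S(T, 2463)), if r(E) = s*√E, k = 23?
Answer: 4/39000783 ≈ 1.0256e-7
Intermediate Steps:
s = 2 (s = 2 + 0 = 2)
r(E) = 2*√E
B(F, V) = 7 + F/4
T = 16 (T = (2*√4)² = (2*2)² = 4² = 16)
S(q, f) = -2901/4 - 3*f (S(q, f) = -3*((f + (7 + (¼)*23)) + 229) = -3*((f + (7 + 23/4)) + 229) = -3*((f + 51/4) + 229) = -3*((51/4 + f) + 229) = -3*(967/4 + f) = -2901/4 - 3*f)
1/(9758310 + S(T, 2463)) = 1/(9758310 + (-2901/4 - 3*2463)) = 1/(9758310 + (-2901/4 - 7389)) = 1/(9758310 - 32457/4) = 1/(39000783/4) = 4/39000783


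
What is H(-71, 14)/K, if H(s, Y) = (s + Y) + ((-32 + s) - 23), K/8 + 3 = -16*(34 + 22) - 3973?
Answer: 61/12992 ≈ 0.0046952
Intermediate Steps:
K = -38976 (K = -24 + 8*(-16*(34 + 22) - 3973) = -24 + 8*(-16*56 - 3973) = -24 + 8*(-896 - 3973) = -24 + 8*(-4869) = -24 - 38952 = -38976)
H(s, Y) = -55 + Y + 2*s (H(s, Y) = (Y + s) + (-55 + s) = -55 + Y + 2*s)
H(-71, 14)/K = (-55 + 14 + 2*(-71))/(-38976) = (-55 + 14 - 142)*(-1/38976) = -183*(-1/38976) = 61/12992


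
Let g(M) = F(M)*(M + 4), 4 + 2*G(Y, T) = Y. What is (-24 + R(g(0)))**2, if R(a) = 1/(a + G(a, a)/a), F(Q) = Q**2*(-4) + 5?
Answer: 5968249/10404 ≈ 573.65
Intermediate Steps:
G(Y, T) = -2 + Y/2
F(Q) = 5 - 4*Q**2 (F(Q) = -4*Q**2 + 5 = 5 - 4*Q**2)
g(M) = (4 + M)*(5 - 4*M**2) (g(M) = (5 - 4*M**2)*(M + 4) = (5 - 4*M**2)*(4 + M) = (4 + M)*(5 - 4*M**2))
R(a) = 1/(a + (-2 + a/2)/a)
(-24 + R(g(0)))**2 = (-24 + 2*(-(-5 + 4*0**2)*(4 + 0))/(-4 - (-5 + 4*0**2)*(4 + 0) + 2*(-(-5 + 4*0**2)*(4 + 0))**2))**2 = (-24 + 2*(-1*(-5 + 4*0)*4)/(-4 - 1*(-5 + 4*0)*4 + 2*(-1*(-5 + 4*0)*4)**2))**2 = (-24 + 2*(-1*(-5 + 0)*4)/(-4 - 1*(-5 + 0)*4 + 2*(-1*(-5 + 0)*4)**2))**2 = (-24 + 2*(-1*(-5)*4)/(-4 - 1*(-5)*4 + 2*(-1*(-5)*4)**2))**2 = (-24 + 2*20/(-4 + 20 + 2*20**2))**2 = (-24 + 2*20/(-4 + 20 + 2*400))**2 = (-24 + 2*20/(-4 + 20 + 800))**2 = (-24 + 2*20/816)**2 = (-24 + 2*20*(1/816))**2 = (-24 + 5/102)**2 = (-2443/102)**2 = 5968249/10404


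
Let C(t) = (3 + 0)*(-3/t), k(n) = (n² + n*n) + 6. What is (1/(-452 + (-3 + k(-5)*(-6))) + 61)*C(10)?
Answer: -43425/791 ≈ -54.899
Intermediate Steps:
k(n) = 6 + 2*n² (k(n) = (n² + n²) + 6 = 2*n² + 6 = 6 + 2*n²)
C(t) = -9/t (C(t) = 3*(-3/t) = -9/t)
(1/(-452 + (-3 + k(-5)*(-6))) + 61)*C(10) = (1/(-452 + (-3 + (6 + 2*(-5)²)*(-6))) + 61)*(-9/10) = (1/(-452 + (-3 + (6 + 2*25)*(-6))) + 61)*(-9*⅒) = (1/(-452 + (-3 + (6 + 50)*(-6))) + 61)*(-9/10) = (1/(-452 + (-3 + 56*(-6))) + 61)*(-9/10) = (1/(-452 + (-3 - 336)) + 61)*(-9/10) = (1/(-452 - 339) + 61)*(-9/10) = (1/(-791) + 61)*(-9/10) = (-1/791 + 61)*(-9/10) = (48250/791)*(-9/10) = -43425/791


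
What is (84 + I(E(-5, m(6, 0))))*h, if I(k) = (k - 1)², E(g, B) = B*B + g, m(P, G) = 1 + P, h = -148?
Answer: -286084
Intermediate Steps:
E(g, B) = g + B² (E(g, B) = B² + g = g + B²)
I(k) = (-1 + k)²
(84 + I(E(-5, m(6, 0))))*h = (84 + (-1 + (-5 + (1 + 6)²))²)*(-148) = (84 + (-1 + (-5 + 7²))²)*(-148) = (84 + (-1 + (-5 + 49))²)*(-148) = (84 + (-1 + 44)²)*(-148) = (84 + 43²)*(-148) = (84 + 1849)*(-148) = 1933*(-148) = -286084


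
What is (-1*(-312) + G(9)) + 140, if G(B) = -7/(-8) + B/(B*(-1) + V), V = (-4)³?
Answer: 264407/584 ≈ 452.75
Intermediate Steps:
V = -64
G(B) = 7/8 + B/(-64 - B) (G(B) = -7/(-8) + B/(B*(-1) - 64) = -7*(-⅛) + B/(-B - 64) = 7/8 + B/(-64 - B))
(-1*(-312) + G(9)) + 140 = (-1*(-312) + (448 - 1*9)/(8*(64 + 9))) + 140 = (312 + (⅛)*(448 - 9)/73) + 140 = (312 + (⅛)*(1/73)*439) + 140 = (312 + 439/584) + 140 = 182647/584 + 140 = 264407/584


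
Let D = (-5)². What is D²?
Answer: 625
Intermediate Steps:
D = 25
D² = 25² = 625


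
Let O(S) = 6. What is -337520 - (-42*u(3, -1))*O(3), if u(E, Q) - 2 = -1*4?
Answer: -338024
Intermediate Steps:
u(E, Q) = -2 (u(E, Q) = 2 - 1*4 = 2 - 4 = -2)
-337520 - (-42*u(3, -1))*O(3) = -337520 - (-42*(-2))*6 = -337520 - 84*6 = -337520 - 1*504 = -337520 - 504 = -338024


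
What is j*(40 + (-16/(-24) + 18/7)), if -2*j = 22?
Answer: -9988/21 ≈ -475.62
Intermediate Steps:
j = -11 (j = -½*22 = -11)
j*(40 + (-16/(-24) + 18/7)) = -11*(40 + (-16/(-24) + 18/7)) = -11*(40 + (-16*(-1/24) + 18*(⅐))) = -11*(40 + (⅔ + 18/7)) = -11*(40 + 68/21) = -11*908/21 = -9988/21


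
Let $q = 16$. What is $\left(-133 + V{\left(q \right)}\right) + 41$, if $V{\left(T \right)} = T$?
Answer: $-76$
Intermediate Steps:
$\left(-133 + V{\left(q \right)}\right) + 41 = \left(-133 + 16\right) + 41 = -117 + 41 = -76$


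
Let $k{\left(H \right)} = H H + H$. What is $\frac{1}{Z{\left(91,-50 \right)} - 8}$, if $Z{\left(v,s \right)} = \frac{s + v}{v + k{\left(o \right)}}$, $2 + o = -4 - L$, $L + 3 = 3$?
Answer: $- \frac{121}{927} \approx -0.13053$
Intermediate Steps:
$L = 0$ ($L = -3 + 3 = 0$)
$o = -6$ ($o = -2 - 4 = -6$)
$k{\left(H \right)} = H + H^{2}$ ($k{\left(H \right)} = H^{2} + H = H + H^{2}$)
$Z{\left(v,s \right)} = \frac{s + v}{30 + v}$ ($Z{\left(v,s \right)} = \frac{s + v}{v - 6 \left(1 - 6\right)} = \frac{s + v}{v - -30} = \frac{s + v}{v + 30} = \frac{s + v}{30 + v}$)
$\frac{1}{Z{\left(91,-50 \right)} - 8} = \frac{1}{\frac{-50 + 91}{30 + 91} - 8} = \frac{1}{\frac{1}{121} \cdot 41 - 8} = \frac{1}{\frac{41}{121} - 8} = \frac{1}{- \frac{927}{121}} = - \frac{121}{927}$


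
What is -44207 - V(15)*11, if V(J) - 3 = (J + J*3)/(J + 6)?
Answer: -309900/7 ≈ -44271.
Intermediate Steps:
V(J) = 3 + 4*J/(6 + J) (V(J) = 3 + (J + J*3)/(J + 6) = 3 + (J + 3*J)/(6 + J) = 3 + (4*J)/(6 + J) = 3 + 4*J/(6 + J))
-44207 - V(15)*11 = -44207 - (18 + 7*15)/(6 + 15)*11 = -44207 - (18 + 105)/21*11 = -44207 - (1/21)*123*11 = -44207 - 41*11/7 = -44207 - 1*451/7 = -44207 - 451/7 = -309900/7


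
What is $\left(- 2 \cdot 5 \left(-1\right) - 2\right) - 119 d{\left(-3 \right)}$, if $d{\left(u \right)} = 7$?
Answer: $-825$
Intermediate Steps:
$\left(- 2 \cdot 5 \left(-1\right) - 2\right) - 119 d{\left(-3 \right)} = \left(- 2 \cdot 5 \left(-1\right) - 2\right) - 833 = \left(\left(-2\right) \left(-5\right) - 2\right) - 833 = \left(10 - 2\right) - 833 = 8 - 833 = -825$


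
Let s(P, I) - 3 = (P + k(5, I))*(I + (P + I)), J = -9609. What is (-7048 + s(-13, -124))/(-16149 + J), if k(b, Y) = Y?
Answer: -14356/12879 ≈ -1.1147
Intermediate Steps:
s(P, I) = 3 + (I + P)*(P + 2*I) (s(P, I) = 3 + (P + I)*(I + (P + I)) = 3 + (I + P)*(I + (I + P)) = 3 + (I + P)*(P + 2*I))
(-7048 + s(-13, -124))/(-16149 + J) = (-7048 + (3 + (-13)**2 + 2*(-124)**2 + 3*(-124)*(-13)))/(-16149 - 9609) = (-7048 + (3 + 169 + 2*15376 + 4836))/(-25758) = (-7048 + (3 + 169 + 30752 + 4836))*(-1/25758) = (-7048 + 35760)*(-1/25758) = 28712*(-1/25758) = -14356/12879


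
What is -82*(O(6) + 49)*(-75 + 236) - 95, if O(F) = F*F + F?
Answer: -1201477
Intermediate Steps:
O(F) = F + F² (O(F) = F² + F = F + F²)
-82*(O(6) + 49)*(-75 + 236) - 95 = -82*(6*(1 + 6) + 49)*(-75 + 236) - 95 = -82*(6*7 + 49)*161 - 95 = -82*(42 + 49)*161 - 95 = -7462*161 - 95 = -82*14651 - 95 = -1201382 - 95 = -1201477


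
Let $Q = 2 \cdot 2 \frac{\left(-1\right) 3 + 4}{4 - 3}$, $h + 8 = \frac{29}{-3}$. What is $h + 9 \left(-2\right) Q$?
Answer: $- \frac{269}{3} \approx -89.667$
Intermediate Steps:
$h = - \frac{53}{3}$ ($h = -8 + \frac{29}{-3} = -8 + 29 \left(- \frac{1}{3}\right) = -8 - \frac{29}{3} = - \frac{53}{3} \approx -17.667$)
$Q = 4$ ($Q = 4 \frac{-3 + 4}{1} = 4 \cdot 1 \cdot 1 = 4 \cdot 1 = 4$)
$h + 9 \left(-2\right) Q = - \frac{53}{3} + 9 \left(-2\right) 4 = - \frac{53}{3} - 72 = - \frac{269}{3}$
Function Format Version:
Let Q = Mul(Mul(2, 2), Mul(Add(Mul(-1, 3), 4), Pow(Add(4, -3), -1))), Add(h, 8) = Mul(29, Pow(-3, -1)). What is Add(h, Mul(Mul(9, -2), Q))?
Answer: Rational(-269, 3) ≈ -89.667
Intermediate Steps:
h = Rational(-53, 3) (h = Add(-8, Mul(29, Pow(-3, -1))) = Add(-8, Mul(29, Rational(-1, 3))) = Add(-8, Rational(-29, 3)) = Rational(-53, 3) ≈ -17.667)
Q = 4 (Q = Mul(4, Mul(Add(-3, 4), Pow(1, -1))) = Mul(4, Mul(1, 1)) = Mul(4, 1) = 4)
Add(h, Mul(Mul(9, -2), Q)) = Add(Rational(-53, 3), Mul(Mul(9, -2), 4)) = Add(Rational(-53, 3), Mul(-18, 4)) = Add(Rational(-53, 3), -72) = Rational(-269, 3)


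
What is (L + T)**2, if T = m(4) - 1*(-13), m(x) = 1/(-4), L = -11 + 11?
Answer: 2601/16 ≈ 162.56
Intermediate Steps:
L = 0
m(x) = -1/4
T = 51/4 (T = -1/4 - 1*(-13) = -1/4 + 13 = 51/4 ≈ 12.750)
(L + T)**2 = (0 + 51/4)**2 = (51/4)**2 = 2601/16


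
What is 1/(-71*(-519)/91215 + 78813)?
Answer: 30405/2396321548 ≈ 1.2688e-5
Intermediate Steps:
1/(-71*(-519)/91215 + 78813) = 1/(36849*(1/91215) + 78813) = 1/(12283/30405 + 78813) = 1/(2396321548/30405) = 30405/2396321548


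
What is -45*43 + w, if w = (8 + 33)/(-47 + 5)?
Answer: -81311/42 ≈ -1936.0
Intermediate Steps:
w = -41/42 (w = 41/(-42) = 41*(-1/42) = -41/42 ≈ -0.97619)
-45*43 + w = -45*43 - 41/42 = -1935 - 41/42 = -81311/42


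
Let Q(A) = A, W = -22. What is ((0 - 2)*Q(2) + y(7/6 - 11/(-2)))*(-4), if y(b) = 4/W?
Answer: 184/11 ≈ 16.727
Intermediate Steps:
y(b) = -2/11 (y(b) = 4/(-22) = 4*(-1/22) = -2/11)
((0 - 2)*Q(2) + y(7/6 - 11/(-2)))*(-4) = ((0 - 2)*2 - 2/11)*(-4) = (-2*2 - 2/11)*(-4) = (-4 - 2/11)*(-4) = -46/11*(-4) = 184/11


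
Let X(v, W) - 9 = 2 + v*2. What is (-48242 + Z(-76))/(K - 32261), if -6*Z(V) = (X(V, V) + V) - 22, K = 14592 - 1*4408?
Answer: 289213/132462 ≈ 2.1834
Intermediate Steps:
X(v, W) = 11 + 2*v (X(v, W) = 9 + (2 + v*2) = 9 + (2 + 2*v) = 11 + 2*v)
K = 10184 (K = 14592 - 4408 = 10184)
Z(V) = 11/6 - V/2 (Z(V) = -(((11 + 2*V) + V) - 22)/6 = -((11 + 3*V) - 22)/6 = -(-11 + 3*V)/6 = 11/6 - V/2)
(-48242 + Z(-76))/(K - 32261) = (-48242 + (11/6 - ½*(-76)))/(10184 - 32261) = (-48242 + (11/6 + 38))/(-22077) = (-48242 + 239/6)*(-1/22077) = -289213/6*(-1/22077) = 289213/132462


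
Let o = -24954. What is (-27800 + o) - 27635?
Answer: -80389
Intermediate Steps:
(-27800 + o) - 27635 = (-27800 - 24954) - 27635 = -52754 - 27635 = -80389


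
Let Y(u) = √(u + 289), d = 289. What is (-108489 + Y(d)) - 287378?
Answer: -395867 + 17*√2 ≈ -3.9584e+5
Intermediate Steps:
Y(u) = √(289 + u)
(-108489 + Y(d)) - 287378 = (-108489 + √(289 + 289)) - 287378 = (-108489 + √578) - 287378 = (-108489 + 17*√2) - 287378 = -395867 + 17*√2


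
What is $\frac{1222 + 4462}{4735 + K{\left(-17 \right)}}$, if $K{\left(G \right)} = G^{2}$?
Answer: $\frac{1421}{1256} \approx 1.1314$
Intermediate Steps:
$\frac{1222 + 4462}{4735 + K{\left(-17 \right)}} = \frac{1222 + 4462}{4735 + \left(-17\right)^{2}} = \frac{5684}{4735 + 289} = \frac{5684}{5024} = 5684 \cdot \frac{1}{5024} = \frac{1421}{1256}$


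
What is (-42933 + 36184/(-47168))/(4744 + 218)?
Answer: -253137491/29255952 ≈ -8.6525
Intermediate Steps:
(-42933 + 36184/(-47168))/(4744 + 218) = (-42933 + 36184*(-1/47168))/4962 = (-42933 - 4523/5896)*(1/4962) = -253137491/5896*1/4962 = -253137491/29255952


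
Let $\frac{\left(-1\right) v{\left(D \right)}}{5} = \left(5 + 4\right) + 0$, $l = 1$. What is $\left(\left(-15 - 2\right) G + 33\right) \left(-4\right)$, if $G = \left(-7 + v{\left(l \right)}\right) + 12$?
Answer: $-2852$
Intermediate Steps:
$v{\left(D \right)} = -45$ ($v{\left(D \right)} = - 5 \left(\left(5 + 4\right) + 0\right) = - 5 \left(9 + 0\right) = \left(-5\right) 9 = -45$)
$G = -40$ ($G = \left(-7 - 45\right) + 12 = -52 + 12 = -40$)
$\left(\left(-15 - 2\right) G + 33\right) \left(-4\right) = \left(\left(-15 - 2\right) \left(-40\right) + 33\right) \left(-4\right) = \left(\left(-17\right) \left(-40\right) + 33\right) \left(-4\right) = \left(680 + 33\right) \left(-4\right) = 713 \left(-4\right) = -2852$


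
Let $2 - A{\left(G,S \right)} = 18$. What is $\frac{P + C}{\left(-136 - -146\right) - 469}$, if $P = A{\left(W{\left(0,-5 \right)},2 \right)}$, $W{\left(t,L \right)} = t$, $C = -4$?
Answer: $\frac{20}{459} \approx 0.043573$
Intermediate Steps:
$A{\left(G,S \right)} = -16$ ($A{\left(G,S \right)} = 2 - 18 = -16$)
$P = -16$
$\frac{P + C}{\left(-136 - -146\right) - 469} = \frac{-16 - 4}{\left(-136 - -146\right) - 469} = - \frac{20}{\left(-136 + 146\right) - 469} = - \frac{20}{10 - 469} = - \frac{20}{-459} = \left(-20\right) \left(- \frac{1}{459}\right) = \frac{20}{459}$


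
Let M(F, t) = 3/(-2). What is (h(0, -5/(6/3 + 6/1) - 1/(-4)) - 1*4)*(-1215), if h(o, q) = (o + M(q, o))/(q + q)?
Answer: 2430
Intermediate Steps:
M(F, t) = -3/2 (M(F, t) = 3*(-1/2) = -3/2)
h(o, q) = (-3/2 + o)/(2*q) (h(o, q) = (o - 3/2)/(q + q) = (-3/2 + o)/((2*q)) = (-3/2 + o)*(1/(2*q)) = (-3/2 + o)/(2*q))
(h(0, -5/(6/3 + 6/1) - 1/(-4)) - 1*4)*(-1215) = ((-3 + 2*0)/(4*(-5/(6/3 + 6/1) - 1/(-4))) - 1*4)*(-1215) = ((-3 + 0)/(4*(-5/(6*(1/3) + 6*1) - 1*(-1/4))) - 4)*(-1215) = ((1/4)*(-3)/(-5/(2 + 6) + 1/4) - 4)*(-1215) = ((1/4)*(-3)/(-5/8 + 1/4) - 4)*(-1215) = ((1/4)*(-3)/(-3/8) - 4)*(-1215) = ((1/4)*(-8/3)*(-3) - 4)*(-1215) = (2 - 4)*(-1215) = -2*(-1215) = 2430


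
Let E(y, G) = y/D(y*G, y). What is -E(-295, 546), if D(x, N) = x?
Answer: -1/546 ≈ -0.0018315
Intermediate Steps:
E(y, G) = 1/G (E(y, G) = y/((y*G)) = y/((G*y)) = y*(1/(G*y)) = 1/G)
-E(-295, 546) = -1/546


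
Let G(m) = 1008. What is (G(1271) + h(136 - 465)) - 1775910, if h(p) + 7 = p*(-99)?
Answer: -1742338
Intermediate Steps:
h(p) = -7 - 99*p (h(p) = -7 + p*(-99) = -7 - 99*p)
(G(1271) + h(136 - 465)) - 1775910 = (1008 + (-7 - 99*(136 - 465))) - 1775910 = (1008 + (-7 - 99*(-329))) - 1775910 = (1008 + (-7 + 32571)) - 1775910 = (1008 + 32564) - 1775910 = 33572 - 1775910 = -1742338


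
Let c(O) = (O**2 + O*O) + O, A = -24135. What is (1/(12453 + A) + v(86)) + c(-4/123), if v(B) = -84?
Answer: -183349321/2181938 ≈ -84.031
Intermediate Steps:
c(O) = O + 2*O**2 (c(O) = (O**2 + O**2) + O = 2*O**2 + O = O + 2*O**2)
(1/(12453 + A) + v(86)) + c(-4/123) = (1/(12453 - 24135) - 84) + (-4/123)*(1 + 2*(-4/123)) = (1/(-11682) - 84) + (-4*1/123)*(1 + 2*(-4*1/123)) = (-1/11682 - 84) - 4*(1 + 2*(-4/123))/123 = -981289/11682 - 4*(1 - 8/123)/123 = -981289/11682 - 4/123*115/123 = -981289/11682 - 460/15129 = -183349321/2181938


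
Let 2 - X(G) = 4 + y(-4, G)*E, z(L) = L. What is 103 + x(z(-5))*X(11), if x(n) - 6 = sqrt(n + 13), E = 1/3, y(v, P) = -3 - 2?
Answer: 101 - 2*sqrt(2)/3 ≈ 100.06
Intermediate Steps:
y(v, P) = -5
E = 1/3 (E = 1*(1/3) = 1/3 ≈ 0.33333)
x(n) = 6 + sqrt(13 + n) (x(n) = 6 + sqrt(n + 13) = 6 + sqrt(13 + n))
X(G) = -1/3 (X(G) = 2 - (4 - 5*1/3) = 2 - (4 - 5/3) = 2 - 1*7/3 = 2 - 7/3 = -1/3)
103 + x(z(-5))*X(11) = 103 + (6 + sqrt(13 - 5))*(-1/3) = 103 + (6 + sqrt(8))*(-1/3) = 103 + (6 + 2*sqrt(2))*(-1/3) = 103 + (-2 - 2*sqrt(2)/3) = 101 - 2*sqrt(2)/3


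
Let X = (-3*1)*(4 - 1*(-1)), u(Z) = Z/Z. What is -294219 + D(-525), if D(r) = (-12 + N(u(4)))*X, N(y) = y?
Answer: -294054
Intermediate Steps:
u(Z) = 1
X = -15 (X = -3*(4 + 1) = -3*5 = -15)
D(r) = 165 (D(r) = (-12 + 1)*(-15) = -11*(-15) = 165)
-294219 + D(-525) = -294219 + 165 = -294054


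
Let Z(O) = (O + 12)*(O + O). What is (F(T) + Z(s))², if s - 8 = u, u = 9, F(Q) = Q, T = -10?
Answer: 952576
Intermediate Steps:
s = 17 (s = 8 + 9 = 17)
Z(O) = 2*O*(12 + O) (Z(O) = (12 + O)*(2*O) = 2*O*(12 + O))
(F(T) + Z(s))² = (-10 + 2*17*(12 + 17))² = (-10 + 2*17*29)² = (-10 + 986)² = 976² = 952576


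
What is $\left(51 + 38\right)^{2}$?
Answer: $7921$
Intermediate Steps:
$\left(51 + 38\right)^{2} = 89^{2} = 7921$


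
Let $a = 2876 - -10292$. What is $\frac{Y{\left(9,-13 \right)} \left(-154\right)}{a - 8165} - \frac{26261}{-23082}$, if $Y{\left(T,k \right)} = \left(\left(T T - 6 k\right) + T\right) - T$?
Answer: $- \frac{433802069}{115479246} \approx -3.7565$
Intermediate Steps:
$Y{\left(T,k \right)} = T^{2} - 6 k$ ($Y{\left(T,k \right)} = \left(\left(T^{2} - 6 k\right) + T\right) - T = \left(T + T^{2} - 6 k\right) - T = T^{2} - 6 k$)
$a = 13168$ ($a = 2876 + 10292 = 13168$)
$\frac{Y{\left(9,-13 \right)} \left(-154\right)}{a - 8165} - \frac{26261}{-23082} = \frac{\left(9^{2} - -78\right) \left(-154\right)}{13168 - 8165} - \frac{26261}{-23082} = \frac{\left(81 + 78\right) \left(-154\right)}{13168 - 8165} - - \frac{26261}{23082} = \frac{159 \left(-154\right)}{5003} + \frac{26261}{23082} = \left(-24486\right) \frac{1}{5003} + \frac{26261}{23082} = - \frac{24486}{5003} + \frac{26261}{23082} = - \frac{433802069}{115479246}$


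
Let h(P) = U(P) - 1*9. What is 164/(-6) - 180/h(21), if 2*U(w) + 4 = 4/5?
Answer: -1646/159 ≈ -10.352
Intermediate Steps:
U(w) = -8/5 (U(w) = -2 + (4/5)/2 = -2 + (4*(1/5))/2 = -2 + (1/2)*(4/5) = -2 + 2/5 = -8/5)
h(P) = -53/5 (h(P) = -8/5 - 1*9 = -8/5 - 9 = -53/5)
164/(-6) - 180/h(21) = 164/(-6) - 180/(-53/5) = 164*(-1/6) - 180*(-5/53) = -82/3 + 900/53 = -1646/159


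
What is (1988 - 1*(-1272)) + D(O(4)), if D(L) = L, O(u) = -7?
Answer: 3253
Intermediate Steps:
(1988 - 1*(-1272)) + D(O(4)) = (1988 - 1*(-1272)) - 7 = (1988 + 1272) - 7 = 3260 - 7 = 3253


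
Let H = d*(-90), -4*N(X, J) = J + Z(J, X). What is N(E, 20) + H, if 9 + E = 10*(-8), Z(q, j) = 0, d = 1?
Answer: -95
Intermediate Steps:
E = -89 (E = -9 + 10*(-8) = -9 - 80 = -89)
N(X, J) = -J/4 (N(X, J) = -(J + 0)/4 = -J/4)
H = -90 (H = 1*(-90) = -90)
N(E, 20) + H = -¼*20 - 90 = -5 - 90 = -95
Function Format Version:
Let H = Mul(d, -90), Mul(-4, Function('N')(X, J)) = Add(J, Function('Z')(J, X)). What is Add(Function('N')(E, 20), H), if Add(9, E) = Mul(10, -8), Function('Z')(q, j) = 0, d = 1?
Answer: -95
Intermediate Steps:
E = -89 (E = Add(-9, Mul(10, -8)) = Add(-9, -80) = -89)
Function('N')(X, J) = Mul(Rational(-1, 4), J) (Function('N')(X, J) = Mul(Rational(-1, 4), Add(J, 0)) = Mul(Rational(-1, 4), J))
H = -90 (H = Mul(1, -90) = -90)
Add(Function('N')(E, 20), H) = Add(Mul(Rational(-1, 4), 20), -90) = Add(-5, -90) = -95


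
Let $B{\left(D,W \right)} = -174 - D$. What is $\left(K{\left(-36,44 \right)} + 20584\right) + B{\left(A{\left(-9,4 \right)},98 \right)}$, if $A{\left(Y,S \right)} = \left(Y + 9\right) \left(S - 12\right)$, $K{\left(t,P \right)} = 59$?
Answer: $20469$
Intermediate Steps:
$A{\left(Y,S \right)} = \left(-12 + S\right) \left(9 + Y\right)$ ($A{\left(Y,S \right)} = \left(9 + Y\right) \left(-12 + S\right) = \left(-12 + S\right) \left(9 + Y\right)$)
$\left(K{\left(-36,44 \right)} + 20584\right) + B{\left(A{\left(-9,4 \right)},98 \right)} = \left(59 + 20584\right) - \left(66 + 36 + 72\right) = 20643 - 174 = 20469$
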